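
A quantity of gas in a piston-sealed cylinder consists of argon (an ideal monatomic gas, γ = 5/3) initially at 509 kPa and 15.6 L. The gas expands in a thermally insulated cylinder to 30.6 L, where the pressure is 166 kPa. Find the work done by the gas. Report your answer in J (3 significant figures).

Adiabatic: W = (P₁V₁ − P₂V₂)/(γ − 1) with γ = 5/3.
P₁V₁ = 7940 J, P₂V₂ = 5080 J.
W = (7940 − 5080) / 0.6667 = 4291 J.

W ≈ 4290 J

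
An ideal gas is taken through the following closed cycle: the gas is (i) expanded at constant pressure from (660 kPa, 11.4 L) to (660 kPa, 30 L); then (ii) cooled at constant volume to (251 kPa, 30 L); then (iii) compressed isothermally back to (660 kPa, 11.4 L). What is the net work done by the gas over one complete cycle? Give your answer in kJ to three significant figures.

Leg (i): W = PΔV = (660)(30 − 11.4) = 12276 J.
Leg (ii): W = 0.
Leg (iii): W = PᵢVᵢ ln(V_f/Vᵢ) = (7530) ln(11.4/30) = -7286 J.
W_net = 12276 − 7286 = 4990 J.

W_net ≈ 4.99 kJ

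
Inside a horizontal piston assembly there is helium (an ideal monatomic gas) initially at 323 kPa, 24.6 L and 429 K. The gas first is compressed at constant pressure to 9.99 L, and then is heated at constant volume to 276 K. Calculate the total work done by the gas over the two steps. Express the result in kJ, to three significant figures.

Step 1 (isobaric): W = PΔV = (323 kPa)(9.99 − 24.6 L) = -4719 J.
Step 2 (isochoric): W = 0 (constant volume).
W_total = -4719 + 0 = -4719 J.

W_total ≈ -4.72 kJ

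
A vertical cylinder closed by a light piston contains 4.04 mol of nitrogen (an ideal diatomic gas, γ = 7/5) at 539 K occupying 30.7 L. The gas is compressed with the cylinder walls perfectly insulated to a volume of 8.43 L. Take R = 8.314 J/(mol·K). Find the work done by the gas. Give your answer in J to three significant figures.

W ≈ -30600 J

Adiabatic: TV^(γ−1) = const with γ = 7/5.
T₂ = T₁ (V₁/V₂)^(γ−1) = 539 × (30.7/8.43)^0.4 = 539 × 1.677 = 903.9 K.
W_by = nCᵥ(T₁ − T₂) = (4.04)(20.79)(539 − 903.9) = -30640 J.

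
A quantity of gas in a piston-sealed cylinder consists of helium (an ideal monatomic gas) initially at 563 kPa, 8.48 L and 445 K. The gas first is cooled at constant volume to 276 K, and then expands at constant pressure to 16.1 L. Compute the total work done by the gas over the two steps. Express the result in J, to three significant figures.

W_total ≈ 2660 J

Step 1 (isochoric): W = 0 (constant volume).
After step 1: P = 349.2 kPa (V unchanged).
Step 2 (isobaric): W = PΔV = (349.2 kPa)(16.1 − 8.48 L) = 2661 J.
W_total = 0 + 2661 = 2661 J.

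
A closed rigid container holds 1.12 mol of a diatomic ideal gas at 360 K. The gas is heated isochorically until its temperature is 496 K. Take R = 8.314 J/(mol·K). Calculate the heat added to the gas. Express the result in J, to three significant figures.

Q ≈ 3170 J

Constant volume ⇒ W = 0, so Q = ΔU = nCᵥΔT with Cᵥ = 5R/2 = 20.79 J/(mol·K).
ΔU = (1.12)(20.79)(496 − 360) = 3166 J.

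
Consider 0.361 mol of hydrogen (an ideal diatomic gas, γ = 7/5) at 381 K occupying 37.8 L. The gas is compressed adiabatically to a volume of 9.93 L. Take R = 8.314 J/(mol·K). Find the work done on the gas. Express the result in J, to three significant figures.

Adiabatic: TV^(γ−1) = const with γ = 7/5.
T₂ = T₁ (V₁/V₂)^(γ−1) = 381 × (37.8/9.93)^0.4 = 381 × 1.707 = 650.3 K.
W_by = nCᵥ(T₁ − T₂) = (0.361)(20.79)(381 − 650.3) = -2021 J.
Work on gas = −W_by = 2021 J.

W ≈ 2020 J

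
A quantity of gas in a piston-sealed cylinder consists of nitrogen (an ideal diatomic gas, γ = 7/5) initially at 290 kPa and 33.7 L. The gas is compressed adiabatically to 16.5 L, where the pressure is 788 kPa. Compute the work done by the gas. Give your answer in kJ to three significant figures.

W ≈ -8.07 kJ

Adiabatic: W = (P₁V₁ − P₂V₂)/(γ − 1) with γ = 7/5.
P₁V₁ = 9773 J, P₂V₂ = 13002 J.
W = (9773 − 13002) / 0.4 = -8073 J.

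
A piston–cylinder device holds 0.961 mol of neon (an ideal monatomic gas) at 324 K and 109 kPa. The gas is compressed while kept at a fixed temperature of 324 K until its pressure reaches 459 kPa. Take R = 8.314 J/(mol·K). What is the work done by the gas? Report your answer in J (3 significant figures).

Isothermal process: W = nRT ln(V₂/V₁) = nRT ln(P₁/P₂).
W = (0.961)(8.314)(324) × ln(109/459)
  = 2589 × ln(0.2375) = 2589 × -1.438
W_by_gas = -3722 J.

W ≈ -3720 J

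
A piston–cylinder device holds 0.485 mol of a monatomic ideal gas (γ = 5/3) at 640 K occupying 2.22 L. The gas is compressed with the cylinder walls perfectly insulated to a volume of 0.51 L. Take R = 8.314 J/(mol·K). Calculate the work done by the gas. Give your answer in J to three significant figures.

W ≈ -6450 J

Adiabatic: TV^(γ−1) = const with γ = 5/3.
T₂ = T₁ (V₁/V₂)^(γ−1) = 640 × (2.22/0.51)^0.667 = 640 × 2.666 = 1706 K.
W_by = nCᵥ(T₁ − T₂) = (0.485)(12.47)(640 − 1706) = -6449 J.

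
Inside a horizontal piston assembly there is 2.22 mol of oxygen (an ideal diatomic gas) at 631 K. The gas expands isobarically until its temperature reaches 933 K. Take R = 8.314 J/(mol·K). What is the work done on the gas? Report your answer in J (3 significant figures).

W ≈ -5570 J

Isobaric: W = P ΔV = nR ΔT.
W = (2.22)(8.314)(933 − 631) = 5574 J.
Work on gas = −W_by = -5574 J.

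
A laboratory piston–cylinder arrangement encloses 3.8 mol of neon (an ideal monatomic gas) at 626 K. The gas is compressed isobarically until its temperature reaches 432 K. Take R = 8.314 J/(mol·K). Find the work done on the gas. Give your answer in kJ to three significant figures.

Isobaric: W = P ΔV = nR ΔT.
W = (3.8)(8.314)(432 − 626) = -6129 J.
Work on gas = −W_by = 6129 J.

W ≈ 6.13 kJ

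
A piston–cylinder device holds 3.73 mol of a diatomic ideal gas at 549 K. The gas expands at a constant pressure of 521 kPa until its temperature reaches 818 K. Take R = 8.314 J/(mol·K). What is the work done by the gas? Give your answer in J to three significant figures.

W ≈ 8340 J

Isobaric: W = P ΔV = nR ΔT.
W = (3.73)(8.314)(818 − 549) = 8342 J.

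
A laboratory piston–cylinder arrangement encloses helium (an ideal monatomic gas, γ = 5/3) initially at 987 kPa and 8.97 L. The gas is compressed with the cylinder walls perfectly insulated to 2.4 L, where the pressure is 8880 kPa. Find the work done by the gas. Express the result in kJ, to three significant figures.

W ≈ -18.7 kJ

Adiabatic: W = (P₁V₁ − P₂V₂)/(γ − 1) with γ = 5/3.
P₁V₁ = 8853 J, P₂V₂ = 21312 J.
W = (8853 − 21312) / 0.6667 = -18688 J.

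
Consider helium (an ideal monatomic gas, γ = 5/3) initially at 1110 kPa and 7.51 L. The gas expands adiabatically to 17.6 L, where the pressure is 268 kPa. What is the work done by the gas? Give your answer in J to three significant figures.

Adiabatic: W = (P₁V₁ − P₂V₂)/(γ − 1) with γ = 5/3.
P₁V₁ = 8336 J, P₂V₂ = 4717 J.
W = (8336 − 4717) / 0.6667 = 5429 J.

W ≈ 5430 J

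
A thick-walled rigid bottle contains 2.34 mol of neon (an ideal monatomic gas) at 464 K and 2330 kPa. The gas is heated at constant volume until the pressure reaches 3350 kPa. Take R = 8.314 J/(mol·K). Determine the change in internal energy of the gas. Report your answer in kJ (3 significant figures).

ΔU ≈ 5.93 kJ

Constant volume ⇒ W = 0, so Q = ΔU = nCᵥΔT with Cᵥ = 3R/2 = 12.47 J/(mol·K).
At constant V, T₂/T₁ = P₂/P₁ ⇒ ΔT = T₁(P₂/P₁ − 1) = 464·(3350/2330 − 1) = 203.1 K.
ΔU = (2.34)(12.47)(203.1) = 5928 J.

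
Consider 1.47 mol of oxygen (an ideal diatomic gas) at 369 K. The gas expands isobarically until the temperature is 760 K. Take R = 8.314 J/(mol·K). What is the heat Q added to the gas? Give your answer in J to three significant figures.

Isobaric: W = nRΔT = (1.47)(8.314)(391) = 4779 J.
ΔU = nCᵥΔT with Cᵥ = 5R/2: ΔU = (1.47)(20.79)(391) = 11947 J.
Q = ΔU + W = 11947 + 4779 = 16725 J.

Q ≈ 16700 J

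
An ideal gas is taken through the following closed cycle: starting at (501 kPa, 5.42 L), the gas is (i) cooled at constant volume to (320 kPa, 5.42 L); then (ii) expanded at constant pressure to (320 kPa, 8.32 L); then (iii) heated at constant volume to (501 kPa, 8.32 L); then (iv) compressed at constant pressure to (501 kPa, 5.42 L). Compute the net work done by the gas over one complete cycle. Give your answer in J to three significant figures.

Constant-volume legs do no work.
W(ii) = (320)(8.32 − 5.42) = 928 J; W(iv) = (501)(5.42 − 8.32) = -1453 J.
W_net = 928 − 1453 = -524.9 J (the counter-clockwise enclosed area).

W_net ≈ -525 J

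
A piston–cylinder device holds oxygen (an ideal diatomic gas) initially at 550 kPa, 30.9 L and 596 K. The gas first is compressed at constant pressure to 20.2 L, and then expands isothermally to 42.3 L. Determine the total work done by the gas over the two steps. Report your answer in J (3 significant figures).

Step 1 (isobaric): W = PΔV = (550 kPa)(20.2 − 30.9 L) = -5885 J.
After step 1: P = 550 kPa, V = 20.2 L, T = 389.6 K.
Step 2 (isothermal): W = P₁V₁ ln(V₂/V₁) = (11110) ln(42.3/20.2) = 8211 J.
W_total = -5885 + 8211 = 2326 J.

W_total ≈ 2330 J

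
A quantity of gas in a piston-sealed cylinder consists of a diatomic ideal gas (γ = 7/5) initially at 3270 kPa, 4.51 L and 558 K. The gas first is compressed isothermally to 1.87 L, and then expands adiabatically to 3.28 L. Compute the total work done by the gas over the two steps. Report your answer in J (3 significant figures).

Step 1 (isothermal): W = P₁V₁ ln(V₂/V₁) = (14748) ln(1.87/4.51) = -12983 J.
After step 1: P = 7886 kPa, V = 1.87 L, T = 558 K.
Step 2 (adiabatic): W = (P₁V₁ − P₂V₂)/(γ−1) = (14748 − 11779)/0.4 = 7422 J.
W_total = -12983 + 7422 = -5562 J.

W_total ≈ -5560 J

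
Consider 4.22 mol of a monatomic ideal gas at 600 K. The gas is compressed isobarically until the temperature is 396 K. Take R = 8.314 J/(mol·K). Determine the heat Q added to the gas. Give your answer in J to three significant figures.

Q ≈ -17900 J

Isobaric: W = nRΔT = (4.22)(8.314)(-204) = -7157 J.
ΔU = nCᵥΔT with Cᵥ = 3R/2: ΔU = (4.22)(12.47)(-204) = -10736 J.
Q = ΔU + W = -10736 − 7157 = -17893 J.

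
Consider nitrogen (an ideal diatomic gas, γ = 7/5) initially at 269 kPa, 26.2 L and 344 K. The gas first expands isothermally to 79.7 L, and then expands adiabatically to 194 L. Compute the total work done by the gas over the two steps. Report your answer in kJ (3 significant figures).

Step 1 (isothermal): W = P₁V₁ ln(V₂/V₁) = (7048) ln(79.7/26.2) = 7841 J.
After step 1: P = 88.43 kPa, V = 79.7 L, T = 344 K.
Step 2 (adiabatic): W = (P₁V₁ − P₂V₂)/(γ−1) = (7048 − 4938)/0.4 = 5275 J.
W_total = 7841 + 5275 = 13116 J.

W_total ≈ 13.1 kJ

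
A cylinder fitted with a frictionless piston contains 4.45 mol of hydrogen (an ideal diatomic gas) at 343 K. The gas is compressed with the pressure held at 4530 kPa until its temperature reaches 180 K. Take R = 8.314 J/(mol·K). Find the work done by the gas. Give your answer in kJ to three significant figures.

Isobaric: W = P ΔV = nR ΔT.
W = (4.45)(8.314)(180 − 343) = -6031 J.

W ≈ -6.03 kJ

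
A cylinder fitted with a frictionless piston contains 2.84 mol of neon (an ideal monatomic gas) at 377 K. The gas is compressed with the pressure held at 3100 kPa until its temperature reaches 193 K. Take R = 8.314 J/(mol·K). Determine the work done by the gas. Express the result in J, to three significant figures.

Isobaric: W = P ΔV = nR ΔT.
W = (2.84)(8.314)(193 − 377) = -4345 J.

W ≈ -4340 J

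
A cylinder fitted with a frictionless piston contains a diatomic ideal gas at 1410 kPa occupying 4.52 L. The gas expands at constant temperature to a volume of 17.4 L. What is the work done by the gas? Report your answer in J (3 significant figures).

W ≈ 8590 J

Isothermal: W = nRT ln(V₂/V₁) = P₁V₁ ln(V₂/V₁).
P₁V₁ = (1410 kPa)(4.52 L) = 6373 J.
W = 6373 × ln(17.4/4.52) = 6373 × 1.348
W_by_gas = 8591 J.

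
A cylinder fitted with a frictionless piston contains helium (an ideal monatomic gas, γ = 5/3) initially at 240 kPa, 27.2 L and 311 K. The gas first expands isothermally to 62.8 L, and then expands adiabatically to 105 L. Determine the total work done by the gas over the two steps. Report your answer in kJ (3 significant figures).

Step 1 (isothermal): W = P₁V₁ ln(V₂/V₁) = (6528) ln(62.8/27.2) = 5462 J.
After step 1: P = 103.9 kPa, V = 62.8 L, T = 311 K.
Step 2 (adiabatic): W = (P₁V₁ − P₂V₂)/(γ−1) = (6528 − 4634)/0.667 = 2841 J.
W_total = 5462 + 2841 = 8303 J.

W_total ≈ 8.30 kJ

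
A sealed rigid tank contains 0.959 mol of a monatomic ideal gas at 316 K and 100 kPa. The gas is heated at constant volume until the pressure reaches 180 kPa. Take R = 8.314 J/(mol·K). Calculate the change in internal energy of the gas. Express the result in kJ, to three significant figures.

ΔU ≈ 3.02 kJ

Constant volume ⇒ W = 0, so Q = ΔU = nCᵥΔT with Cᵥ = 3R/2 = 12.47 J/(mol·K).
At constant V, T₂/T₁ = P₂/P₁ ⇒ ΔT = T₁(P₂/P₁ − 1) = 316·(180/100 − 1) = 252.8 K.
ΔU = (0.959)(12.47)(252.8) = 3023 J.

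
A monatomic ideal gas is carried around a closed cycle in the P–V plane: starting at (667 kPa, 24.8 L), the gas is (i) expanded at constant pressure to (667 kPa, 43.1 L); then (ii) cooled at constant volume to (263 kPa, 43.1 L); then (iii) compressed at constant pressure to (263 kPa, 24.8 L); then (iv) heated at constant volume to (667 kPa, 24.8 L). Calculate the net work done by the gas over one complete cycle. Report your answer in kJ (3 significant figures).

W_net ≈ 7.39 kJ

Constant-volume legs do no work.
W(i) = (667)(43.1 − 24.8) = 12206 J; W(iii) = (263)(24.8 − 43.1) = -4813 J.
W_net = 12206 − 4813 = 7393 J (the clockwise enclosed area).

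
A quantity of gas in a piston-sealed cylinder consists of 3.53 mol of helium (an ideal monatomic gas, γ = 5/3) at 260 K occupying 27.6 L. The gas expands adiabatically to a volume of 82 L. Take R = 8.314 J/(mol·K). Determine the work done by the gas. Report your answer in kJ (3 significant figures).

W ≈ 5.91 kJ

Adiabatic: TV^(γ−1) = const with γ = 5/3.
T₂ = T₁ (V₁/V₂)^(γ−1) = 260 × (27.6/82)^0.667 = 260 × 0.4839 = 125.8 K.
W_by = nCᵥ(T₁ − T₂) = (3.53)(12.47)(260 − 125.8) = 5908 J.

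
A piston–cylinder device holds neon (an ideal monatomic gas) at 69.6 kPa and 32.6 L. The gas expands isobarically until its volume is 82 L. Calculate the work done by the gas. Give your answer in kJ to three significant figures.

W ≈ 3.44 kJ

Isobaric: W = P ΔV.
W = (69.6 kPa)(82 − 32.6 L) = (69.6)(49.4) = 3438 J.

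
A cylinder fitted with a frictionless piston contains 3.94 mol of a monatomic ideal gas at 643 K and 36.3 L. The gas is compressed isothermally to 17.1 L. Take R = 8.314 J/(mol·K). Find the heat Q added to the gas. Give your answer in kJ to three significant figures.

Q ≈ -15.9 kJ

Isothermal ⇒ ΔU = 0, so Q = W = nRT ln(V₂/V₁).
Q = (3.94)(8.314)(643) ln(17.1/36.3) = 21063 × -0.7527 = -15855 J.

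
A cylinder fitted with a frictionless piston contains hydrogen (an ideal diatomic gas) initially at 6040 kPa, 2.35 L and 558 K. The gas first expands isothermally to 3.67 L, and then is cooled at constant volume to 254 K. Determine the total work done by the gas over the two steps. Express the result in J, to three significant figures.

Step 1 (isothermal): W = P₁V₁ ln(V₂/V₁) = (14194) ln(3.67/2.35) = 6327 J.
Step 2 (isochoric): W = 0 (constant volume).
W_total = 6327 + 0 = 6327 J.

W_total ≈ 6330 J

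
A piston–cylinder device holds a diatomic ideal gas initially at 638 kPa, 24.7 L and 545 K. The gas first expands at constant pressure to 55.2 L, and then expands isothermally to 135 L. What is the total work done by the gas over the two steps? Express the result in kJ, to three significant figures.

W_total ≈ 51.0 kJ

Step 1 (isobaric): W = PΔV = (638 kPa)(55.2 − 24.7 L) = 19459 J.
After step 1: P = 638 kPa, V = 55.2 L, T = 1218 K.
Step 2 (isothermal): W = P₁V₁ ln(V₂/V₁) = (35218) ln(135/55.2) = 31496 J.
W_total = 19459 + 31496 = 50955 J.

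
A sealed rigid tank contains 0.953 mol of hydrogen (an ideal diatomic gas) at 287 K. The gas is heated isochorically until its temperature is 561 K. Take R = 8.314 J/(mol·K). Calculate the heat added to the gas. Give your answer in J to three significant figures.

Q ≈ 5430 J

Constant volume ⇒ W = 0, so Q = ΔU = nCᵥΔT with Cᵥ = 5R/2 = 20.79 J/(mol·K).
ΔU = (0.953)(20.79)(561 − 287) = 5427 J.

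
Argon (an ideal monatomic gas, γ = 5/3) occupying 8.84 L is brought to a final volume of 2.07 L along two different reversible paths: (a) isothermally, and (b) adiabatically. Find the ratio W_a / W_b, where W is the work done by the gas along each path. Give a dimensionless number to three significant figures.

Path (a) isothermal: W = P₁V₁ ln(V₂/V₁) → W_a/(P₁V₁) = -1.452.
Path (b) adiabatic: W = P₁V₁(1 − (V₁/V₂)^(γ−1))/(γ−1) → W_b/(P₁V₁) = -2.448.
W_a / W_b = -1.452 / -2.448 = 0.593.

W_a / W_b ≈ 0.593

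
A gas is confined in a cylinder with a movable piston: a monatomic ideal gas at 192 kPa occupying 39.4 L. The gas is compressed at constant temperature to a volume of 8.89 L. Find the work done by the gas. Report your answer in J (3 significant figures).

W ≈ -11300 J

Isothermal: W = nRT ln(V₂/V₁) = P₁V₁ ln(V₂/V₁).
P₁V₁ = (192 kPa)(39.4 L) = 7565 J.
W = 7565 × ln(8.89/39.4) = 7565 × -1.489
W_by_gas = -11263 J.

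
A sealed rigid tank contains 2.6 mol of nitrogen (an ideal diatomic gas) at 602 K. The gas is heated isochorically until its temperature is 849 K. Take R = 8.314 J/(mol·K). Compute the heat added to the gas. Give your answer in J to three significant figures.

Q ≈ 13300 J

Constant volume ⇒ W = 0, so Q = ΔU = nCᵥΔT with Cᵥ = 5R/2 = 20.79 J/(mol·K).
ΔU = (2.6)(20.79)(849 − 602) = 13348 J.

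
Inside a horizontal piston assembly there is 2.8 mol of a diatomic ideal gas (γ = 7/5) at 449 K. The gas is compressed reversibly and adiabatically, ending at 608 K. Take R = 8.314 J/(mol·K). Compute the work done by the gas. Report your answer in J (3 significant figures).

W ≈ -9250 J

Adiabatic ⇒ Q = 0, so W_by = −ΔU = nCᵥ(T₁ − T₂).
Cᵥ = 5R/2 = 20.79 J/(mol·K).
W = (2.8)(20.79)(449 − 608) = -9253 J.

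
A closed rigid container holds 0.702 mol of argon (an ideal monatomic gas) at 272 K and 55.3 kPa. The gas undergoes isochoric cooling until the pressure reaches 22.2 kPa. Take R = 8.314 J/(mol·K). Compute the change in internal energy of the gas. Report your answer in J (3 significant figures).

ΔU ≈ -1430 J

Constant volume ⇒ W = 0, so Q = ΔU = nCᵥΔT with Cᵥ = 3R/2 = 12.47 J/(mol·K).
At constant V, T₂/T₁ = P₂/P₁ ⇒ ΔT = T₁(P₂/P₁ − 1) = 272·(22.2/55.3 − 1) = -162.8 K.
ΔU = (0.702)(12.47)(-162.8) = -1425 J.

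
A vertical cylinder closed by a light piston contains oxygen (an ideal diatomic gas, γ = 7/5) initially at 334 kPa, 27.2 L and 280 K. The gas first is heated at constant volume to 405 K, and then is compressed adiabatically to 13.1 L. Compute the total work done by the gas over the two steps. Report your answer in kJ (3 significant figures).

W_total ≈ -11.2 kJ

Step 1 (isochoric): W = 0 (constant volume).
After step 1: P = 483.1 kPa (V unchanged).
Step 2 (adiabatic): W = (P₁V₁ − P₂V₂)/(γ−1) = (13141 − 17601)/0.4 = -11151 J.
W_total = 0 − 11151 = -11151 J.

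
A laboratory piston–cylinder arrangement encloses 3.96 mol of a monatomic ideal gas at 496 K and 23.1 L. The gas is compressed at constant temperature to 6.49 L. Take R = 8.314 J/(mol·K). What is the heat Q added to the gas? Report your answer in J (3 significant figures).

Q ≈ -20700 J

Isothermal ⇒ ΔU = 0, so Q = W = nRT ln(V₂/V₁).
Q = (3.96)(8.314)(496) ln(6.49/23.1) = 16330 × -1.27 = -20732 J.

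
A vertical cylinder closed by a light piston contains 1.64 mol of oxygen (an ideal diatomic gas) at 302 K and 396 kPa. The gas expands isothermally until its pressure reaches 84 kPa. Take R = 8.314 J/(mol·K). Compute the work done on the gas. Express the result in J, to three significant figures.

Isothermal process: W = nRT ln(V₂/V₁) = nRT ln(P₁/P₂).
W = (1.64)(8.314)(302) × ln(396/84)
  = 4118 × ln(4.714) = 4118 × 1.551
W_by_gas = 6385 J; work on gas = −W_by = -6385 J.

W ≈ -6380 J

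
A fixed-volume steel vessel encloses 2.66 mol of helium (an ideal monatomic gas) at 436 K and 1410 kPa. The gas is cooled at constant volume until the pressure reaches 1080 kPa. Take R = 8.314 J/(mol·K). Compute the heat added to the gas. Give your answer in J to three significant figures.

Q ≈ -3390 J

Constant volume ⇒ W = 0, so Q = ΔU = nCᵥΔT with Cᵥ = 3R/2 = 12.47 J/(mol·K).
At constant V, T₂/T₁ = P₂/P₁ ⇒ ΔT = T₁(P₂/P₁ − 1) = 436·(1080/1410 − 1) = -102 K.
ΔU = (2.66)(12.47)(-102) = -3385 J.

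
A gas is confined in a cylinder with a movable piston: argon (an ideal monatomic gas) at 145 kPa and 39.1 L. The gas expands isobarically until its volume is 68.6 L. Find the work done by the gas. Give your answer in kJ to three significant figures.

W ≈ 4.28 kJ

Isobaric: W = P ΔV.
W = (145 kPa)(68.6 − 39.1 L) = (145)(29.5) = 4277 J.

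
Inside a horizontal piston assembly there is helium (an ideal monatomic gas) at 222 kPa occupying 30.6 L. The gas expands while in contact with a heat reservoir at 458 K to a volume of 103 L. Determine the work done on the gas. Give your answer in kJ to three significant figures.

Isothermal: W = nRT ln(V₂/V₁) = P₁V₁ ln(V₂/V₁).
P₁V₁ = (222 kPa)(30.6 L) = 6793 J.
W = 6793 × ln(103/30.6) = 6793 × 1.214
W_by_gas = 8245 J; work on gas = −W_by = -8245 J.

W ≈ -8.25 kJ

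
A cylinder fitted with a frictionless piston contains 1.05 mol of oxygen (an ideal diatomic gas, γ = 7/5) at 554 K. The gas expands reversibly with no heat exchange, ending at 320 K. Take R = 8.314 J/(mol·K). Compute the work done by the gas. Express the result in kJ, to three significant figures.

W ≈ 5.11 kJ

Adiabatic ⇒ Q = 0, so W_by = −ΔU = nCᵥ(T₁ − T₂).
Cᵥ = 5R/2 = 20.79 J/(mol·K).
W = (1.05)(20.79)(554 − 320) = 5107 J.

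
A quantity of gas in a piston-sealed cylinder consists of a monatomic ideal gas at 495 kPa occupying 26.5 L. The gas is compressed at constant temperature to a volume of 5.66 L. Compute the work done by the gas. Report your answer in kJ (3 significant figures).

W ≈ -20.2 kJ

Isothermal: W = nRT ln(V₂/V₁) = P₁V₁ ln(V₂/V₁).
P₁V₁ = (495 kPa)(26.5 L) = 13118 J.
W = 13118 × ln(5.66/26.5) = 13118 × -1.544
W_by_gas = -20250 J.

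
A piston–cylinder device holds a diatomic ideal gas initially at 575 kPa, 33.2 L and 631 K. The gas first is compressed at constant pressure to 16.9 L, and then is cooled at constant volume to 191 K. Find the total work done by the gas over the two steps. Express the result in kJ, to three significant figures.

Step 1 (isobaric): W = PΔV = (575 kPa)(16.9 − 33.2 L) = -9373 J.
Step 2 (isochoric): W = 0 (constant volume).
W_total = -9373 + 0 = -9373 J.

W_total ≈ -9.37 kJ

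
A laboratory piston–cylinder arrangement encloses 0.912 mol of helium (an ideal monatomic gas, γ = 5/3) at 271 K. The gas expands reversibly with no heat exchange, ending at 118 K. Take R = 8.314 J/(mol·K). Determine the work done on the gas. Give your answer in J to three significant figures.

Adiabatic ⇒ Q = 0, so W_by = −ΔU = nCᵥ(T₁ − T₂).
Cᵥ = 3R/2 = 12.47 J/(mol·K).
W = (0.912)(12.47)(271 − 118) = 1740 J.
Work on gas = −W_by = -1740 J.

W ≈ -1740 J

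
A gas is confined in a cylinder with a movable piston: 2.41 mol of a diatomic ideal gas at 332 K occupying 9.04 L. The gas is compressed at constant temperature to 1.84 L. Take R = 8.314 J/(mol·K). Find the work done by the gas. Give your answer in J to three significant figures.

W ≈ -10600 J

Isothermal: W = nRT ln(V₂/V₁).
W = (2.41)(8.314)(332) × ln(1.84/9.04)
  = 6652 × -1.592
W_by_gas = -10590 J.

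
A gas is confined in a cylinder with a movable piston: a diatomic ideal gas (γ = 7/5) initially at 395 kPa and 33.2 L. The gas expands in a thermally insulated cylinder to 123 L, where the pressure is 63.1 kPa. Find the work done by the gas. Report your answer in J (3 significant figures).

Adiabatic: W = (P₁V₁ − P₂V₂)/(γ − 1) with γ = 7/5.
P₁V₁ = 13114 J, P₂V₂ = 7761 J.
W = (13114 − 7761) / 0.4 = 13382 J.

W ≈ 13400 J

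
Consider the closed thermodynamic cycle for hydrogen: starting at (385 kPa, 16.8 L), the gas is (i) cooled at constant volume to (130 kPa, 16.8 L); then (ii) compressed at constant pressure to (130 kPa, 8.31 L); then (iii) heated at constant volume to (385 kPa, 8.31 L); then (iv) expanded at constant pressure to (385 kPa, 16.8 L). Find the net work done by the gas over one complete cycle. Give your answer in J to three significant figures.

Constant-volume legs do no work.
W(ii) = (130)(8.31 − 16.8) = -1104 J; W(iv) = (385)(16.8 − 8.31) = 3269 J.
W_net = -1104 + 3269 = 2165 J (the clockwise enclosed area).

W_net ≈ 2160 J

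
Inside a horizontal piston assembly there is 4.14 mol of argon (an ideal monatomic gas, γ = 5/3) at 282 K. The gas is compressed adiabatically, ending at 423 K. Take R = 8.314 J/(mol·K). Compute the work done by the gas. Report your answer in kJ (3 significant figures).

Adiabatic ⇒ Q = 0, so W_by = −ΔU = nCᵥ(T₁ − T₂).
Cᵥ = 3R/2 = 12.47 J/(mol·K).
W = (4.14)(12.47)(282 − 423) = -7280 J.

W ≈ -7.28 kJ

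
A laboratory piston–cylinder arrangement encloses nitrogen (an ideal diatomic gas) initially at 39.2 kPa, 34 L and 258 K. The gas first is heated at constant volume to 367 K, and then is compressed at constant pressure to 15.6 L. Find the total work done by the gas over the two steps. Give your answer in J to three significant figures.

W_total ≈ -1030 J

Step 1 (isochoric): W = 0 (constant volume).
After step 1: P = 55.76 kPa (V unchanged).
Step 2 (isobaric): W = PΔV = (55.76 kPa)(15.6 − 34 L) = -1026 J.
W_total = 0 − 1026 = -1026 J.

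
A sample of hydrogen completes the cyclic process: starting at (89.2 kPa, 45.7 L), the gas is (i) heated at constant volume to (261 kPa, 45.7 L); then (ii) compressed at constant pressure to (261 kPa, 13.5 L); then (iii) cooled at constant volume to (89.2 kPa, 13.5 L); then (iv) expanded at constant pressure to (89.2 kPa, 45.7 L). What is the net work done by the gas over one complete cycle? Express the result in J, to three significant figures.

Constant-volume legs do no work.
W(ii) = (261)(13.5 − 45.7) = -8404 J; W(iv) = (89.2)(45.7 − 13.5) = 2872 J.
W_net = -8404 + 2872 = -5532 J (the counter-clockwise enclosed area).

W_net ≈ -5530 J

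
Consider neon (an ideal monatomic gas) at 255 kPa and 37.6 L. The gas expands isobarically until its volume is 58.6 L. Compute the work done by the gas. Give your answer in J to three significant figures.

W ≈ 5360 J

Isobaric: W = P ΔV.
W = (255 kPa)(58.6 − 37.6 L) = (255)(21) = 5355 J.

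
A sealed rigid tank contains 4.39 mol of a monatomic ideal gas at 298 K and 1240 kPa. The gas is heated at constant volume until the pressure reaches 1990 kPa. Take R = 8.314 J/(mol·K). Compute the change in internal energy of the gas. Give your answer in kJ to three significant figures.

Constant volume ⇒ W = 0, so Q = ΔU = nCᵥΔT with Cᵥ = 3R/2 = 12.47 J/(mol·K).
At constant V, T₂/T₁ = P₂/P₁ ⇒ ΔT = T₁(P₂/P₁ − 1) = 298·(1990/1240 − 1) = 180.2 K.
ΔU = (4.39)(12.47)(180.2) = 9868 J.

ΔU ≈ 9.87 kJ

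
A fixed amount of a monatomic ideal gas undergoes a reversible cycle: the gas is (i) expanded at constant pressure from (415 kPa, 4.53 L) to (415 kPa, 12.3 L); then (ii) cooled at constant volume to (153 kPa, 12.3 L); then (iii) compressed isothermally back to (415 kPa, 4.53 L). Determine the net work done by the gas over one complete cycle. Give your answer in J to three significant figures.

Leg (i): W = PΔV = (415)(12.3 − 4.53) = 3225 J.
Leg (ii): W = 0.
Leg (iii): W = PᵢVᵢ ln(V_f/Vᵢ) = (1882) ln(4.53/12.3) = -1880 J.
W_net = 3225 − 1880 = 1345 J.

W_net ≈ 1340 J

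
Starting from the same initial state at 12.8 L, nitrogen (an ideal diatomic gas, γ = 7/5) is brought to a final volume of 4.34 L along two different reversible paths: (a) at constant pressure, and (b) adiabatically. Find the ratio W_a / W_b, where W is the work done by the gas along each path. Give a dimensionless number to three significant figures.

W_a / W_b ≈ 0.488

Path (a) isobaric: W = P₁(V₂ − V₁) → W_a/(P₁V₁) = -0.6609.
Path (b) adiabatic: W = P₁V₁(1 − (V₁/V₂)^(γ−1))/(γ−1) → W_b/(P₁V₁) = -1.353.
W_a / W_b = -0.6609 / -1.353 = 0.4884.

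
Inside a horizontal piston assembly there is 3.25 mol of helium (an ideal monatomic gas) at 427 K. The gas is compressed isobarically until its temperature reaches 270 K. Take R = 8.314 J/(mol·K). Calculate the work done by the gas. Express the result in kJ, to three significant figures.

Isobaric: W = P ΔV = nR ΔT.
W = (3.25)(8.314)(270 − 427) = -4242 J.

W ≈ -4.24 kJ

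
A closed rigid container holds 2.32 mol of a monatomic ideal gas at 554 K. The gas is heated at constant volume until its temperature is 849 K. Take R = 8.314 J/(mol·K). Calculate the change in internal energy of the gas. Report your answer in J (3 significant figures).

Constant volume ⇒ W = 0, so Q = ΔU = nCᵥΔT with Cᵥ = 3R/2 = 12.47 J/(mol·K).
ΔU = (2.32)(12.47)(849 − 554) = 8535 J.

ΔU ≈ 8540 J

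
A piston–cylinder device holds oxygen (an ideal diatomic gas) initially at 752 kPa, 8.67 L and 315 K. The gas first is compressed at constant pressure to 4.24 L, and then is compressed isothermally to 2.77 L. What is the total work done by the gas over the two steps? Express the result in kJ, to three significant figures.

W_total ≈ -4.69 kJ

Step 1 (isobaric): W = PΔV = (752 kPa)(4.24 − 8.67 L) = -3331 J.
After step 1: P = 752 kPa, V = 4.24 L, T = 154 K.
Step 2 (isothermal): W = P₁V₁ ln(V₂/V₁) = (3188) ln(2.77/4.24) = -1357 J.
W_total = -3331 − 1357 = -4689 J.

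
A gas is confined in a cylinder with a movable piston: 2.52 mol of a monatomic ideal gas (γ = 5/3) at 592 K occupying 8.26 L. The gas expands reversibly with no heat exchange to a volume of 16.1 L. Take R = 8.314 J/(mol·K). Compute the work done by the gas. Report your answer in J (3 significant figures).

Adiabatic: TV^(γ−1) = const with γ = 5/3.
T₂ = T₁ (V₁/V₂)^(γ−1) = 592 × (8.26/16.1)^0.667 = 592 × 0.6409 = 379.4 K.
W_by = nCᵥ(T₁ − T₂) = (2.52)(12.47)(592 − 379.4) = 6682 J.

W ≈ 6680 J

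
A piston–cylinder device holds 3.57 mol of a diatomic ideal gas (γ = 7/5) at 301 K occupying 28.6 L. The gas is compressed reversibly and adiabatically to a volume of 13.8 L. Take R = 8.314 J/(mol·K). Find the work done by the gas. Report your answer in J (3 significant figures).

Adiabatic: TV^(γ−1) = const with γ = 7/5.
T₂ = T₁ (V₁/V₂)^(γ−1) = 301 × (28.6/13.8)^0.4 = 301 × 1.338 = 402.9 K.
W_by = nCᵥ(T₁ − T₂) = (3.57)(20.79)(301 − 402.9) = -7559 J.

W ≈ -7560 J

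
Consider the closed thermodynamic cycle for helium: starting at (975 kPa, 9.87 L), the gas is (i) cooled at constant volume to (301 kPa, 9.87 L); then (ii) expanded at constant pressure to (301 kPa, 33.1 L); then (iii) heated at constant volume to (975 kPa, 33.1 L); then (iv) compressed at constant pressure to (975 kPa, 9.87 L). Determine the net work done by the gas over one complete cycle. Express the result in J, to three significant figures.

W_net ≈ -15700 J

Constant-volume legs do no work.
W(ii) = (301)(33.1 − 9.87) = 6992 J; W(iv) = (975)(9.87 − 33.1) = -22649 J.
W_net = 6992 − 22649 = -15657 J (the counter-clockwise enclosed area).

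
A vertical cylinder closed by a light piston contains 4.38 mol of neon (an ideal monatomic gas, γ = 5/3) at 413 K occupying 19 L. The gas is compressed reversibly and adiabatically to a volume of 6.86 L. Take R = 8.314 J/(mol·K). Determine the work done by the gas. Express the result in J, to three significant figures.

W ≈ -21900 J

Adiabatic: TV^(γ−1) = const with γ = 5/3.
T₂ = T₁ (V₁/V₂)^(γ−1) = 413 × (19/6.86)^0.667 = 413 × 1.972 = 814.5 K.
W_by = nCᵥ(T₁ − T₂) = (4.38)(12.47)(413 − 814.5) = -21932 J.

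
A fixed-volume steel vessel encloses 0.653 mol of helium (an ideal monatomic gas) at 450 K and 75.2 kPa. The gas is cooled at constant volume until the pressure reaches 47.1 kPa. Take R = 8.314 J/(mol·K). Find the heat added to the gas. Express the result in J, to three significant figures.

Q ≈ -1370 J

Constant volume ⇒ W = 0, so Q = ΔU = nCᵥΔT with Cᵥ = 3R/2 = 12.47 J/(mol·K).
At constant V, T₂/T₁ = P₂/P₁ ⇒ ΔT = T₁(P₂/P₁ − 1) = 450·(47.1/75.2 − 1) = -168.2 K.
ΔU = (0.653)(12.47)(-168.2) = -1369 J.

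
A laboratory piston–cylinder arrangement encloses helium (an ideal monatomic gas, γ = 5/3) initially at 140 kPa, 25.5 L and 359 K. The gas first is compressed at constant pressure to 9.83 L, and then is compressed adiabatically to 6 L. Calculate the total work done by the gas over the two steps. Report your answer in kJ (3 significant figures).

Step 1 (isobaric): W = PΔV = (140 kPa)(9.83 − 25.5 L) = -2194 J.
After step 1: P = 140 kPa, V = 9.83 L, T = 138.4 K.
Step 2 (adiabatic): W = (P₁V₁ − P₂V₂)/(γ−1) = (1376 − 1913)/0.667 = -804.5 J.
W_total = -2194 − 804.5 = -2998 J.

W_total ≈ -3.00 kJ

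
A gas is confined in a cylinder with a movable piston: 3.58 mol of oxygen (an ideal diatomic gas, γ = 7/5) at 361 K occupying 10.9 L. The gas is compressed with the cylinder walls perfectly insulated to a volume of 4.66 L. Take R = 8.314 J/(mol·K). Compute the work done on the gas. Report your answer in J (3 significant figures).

Adiabatic: TV^(γ−1) = const with γ = 7/5.
T₂ = T₁ (V₁/V₂)^(γ−1) = 361 × (10.9/4.66)^0.4 = 361 × 1.405 = 507.1 K.
W_by = nCᵥ(T₁ − T₂) = (3.58)(20.79)(361 − 507.1) = -10874 J.
Work on gas = −W_by = 10874 J.

W ≈ 10900 J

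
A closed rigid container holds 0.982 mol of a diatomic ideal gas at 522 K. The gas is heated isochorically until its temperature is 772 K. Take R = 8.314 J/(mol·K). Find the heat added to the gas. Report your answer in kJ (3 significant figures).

Constant volume ⇒ W = 0, so Q = ΔU = nCᵥΔT with Cᵥ = 5R/2 = 20.79 J/(mol·K).
ΔU = (0.982)(20.79)(772 − 522) = 5103 J.

Q ≈ 5.10 kJ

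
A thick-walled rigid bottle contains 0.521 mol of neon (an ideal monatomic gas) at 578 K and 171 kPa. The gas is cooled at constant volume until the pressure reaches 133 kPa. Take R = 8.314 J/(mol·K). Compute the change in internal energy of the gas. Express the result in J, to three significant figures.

ΔU ≈ -835 J

Constant volume ⇒ W = 0, so Q = ΔU = nCᵥΔT with Cᵥ = 3R/2 = 12.47 J/(mol·K).
At constant V, T₂/T₁ = P₂/P₁ ⇒ ΔT = T₁(P₂/P₁ − 1) = 578·(133/171 − 1) = -128.4 K.
ΔU = (0.521)(12.47)(-128.4) = -834.6 J.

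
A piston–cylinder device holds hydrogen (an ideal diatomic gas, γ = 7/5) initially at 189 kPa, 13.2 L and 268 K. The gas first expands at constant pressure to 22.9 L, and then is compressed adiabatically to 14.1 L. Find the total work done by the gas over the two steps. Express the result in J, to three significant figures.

W_total ≈ -483 J

Step 1 (isobaric): W = PΔV = (189 kPa)(22.9 − 13.2 L) = 1833 J.
After step 1: P = 189 kPa, V = 22.9 L, T = 464.9 K.
Step 2 (adiabatic): W = (P₁V₁ − P₂V₂)/(γ−1) = (4328 − 5255)/0.4 = -2316 J.
W_total = 1833 − 2316 = -483.1 J.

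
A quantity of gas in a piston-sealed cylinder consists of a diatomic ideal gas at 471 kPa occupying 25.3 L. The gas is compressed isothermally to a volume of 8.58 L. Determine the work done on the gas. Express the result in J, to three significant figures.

Isothermal: W = nRT ln(V₂/V₁) = P₁V₁ ln(V₂/V₁).
P₁V₁ = (471 kPa)(25.3 L) = 11916 J.
W = 11916 × ln(8.58/25.3) = 11916 × -1.081
W_by_gas = -12886 J; work on gas = −W_by = 12886 J.

W ≈ 12900 J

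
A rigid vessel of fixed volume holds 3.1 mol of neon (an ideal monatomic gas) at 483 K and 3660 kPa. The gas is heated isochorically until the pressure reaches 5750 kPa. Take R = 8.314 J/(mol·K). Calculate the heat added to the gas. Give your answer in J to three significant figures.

Constant volume ⇒ W = 0, so Q = ΔU = nCᵥΔT with Cᵥ = 3R/2 = 12.47 J/(mol·K).
At constant V, T₂/T₁ = P₂/P₁ ⇒ ΔT = T₁(P₂/P₁ − 1) = 483·(5750/3660 − 1) = 275.8 K.
ΔU = (3.1)(12.47)(275.8) = 10663 J.

Q ≈ 10700 J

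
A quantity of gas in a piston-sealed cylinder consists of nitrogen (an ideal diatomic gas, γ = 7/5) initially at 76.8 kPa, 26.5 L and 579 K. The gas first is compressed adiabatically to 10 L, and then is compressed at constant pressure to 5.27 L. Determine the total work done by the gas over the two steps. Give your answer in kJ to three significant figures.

Step 1 (adiabatic): W = (P₁V₁ − P₂V₂)/(γ−1) = (2035 − 3005)/0.4 = -2426 J.
After step 1: P = 300.5 kPa, V = 10 L, T = 855 K.
Step 2 (isobaric): W = PΔV = (300.5 kPa)(5.27 − 10 L) = -1422 J.
W_total = -2426 − 1422 = -3847 J.

W_total ≈ -3.85 kJ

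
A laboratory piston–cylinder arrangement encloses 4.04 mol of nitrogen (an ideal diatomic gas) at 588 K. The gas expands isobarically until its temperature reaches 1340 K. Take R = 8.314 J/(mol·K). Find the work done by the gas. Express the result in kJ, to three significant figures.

Isobaric: W = P ΔV = nR ΔT.
W = (4.04)(8.314)(1340 − 588) = 25259 J.

W ≈ 25.3 kJ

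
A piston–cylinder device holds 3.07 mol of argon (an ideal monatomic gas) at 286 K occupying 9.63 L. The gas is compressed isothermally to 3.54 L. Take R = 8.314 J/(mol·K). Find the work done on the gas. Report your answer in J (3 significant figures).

Isothermal: W = nRT ln(V₂/V₁).
W = (3.07)(8.314)(286) × ln(3.54/9.63)
  = 7300 × -1.001
W_by_gas = -7305 J; work on gas = −W_by = 7305 J.

W ≈ 7310 J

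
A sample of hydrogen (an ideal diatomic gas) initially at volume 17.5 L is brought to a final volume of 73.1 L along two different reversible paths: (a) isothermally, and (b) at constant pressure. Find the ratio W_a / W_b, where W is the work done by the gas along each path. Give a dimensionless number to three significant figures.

W_a / W_b ≈ 0.450

Path (a) isothermal: W = P₁V₁ ln(V₂/V₁) → W_a/(P₁V₁) = 1.43.
Path (b) isobaric: W = P₁(V₂ − V₁) → W_b/(P₁V₁) = 3.177.
W_a / W_b = 1.43 / 3.177 = 0.45.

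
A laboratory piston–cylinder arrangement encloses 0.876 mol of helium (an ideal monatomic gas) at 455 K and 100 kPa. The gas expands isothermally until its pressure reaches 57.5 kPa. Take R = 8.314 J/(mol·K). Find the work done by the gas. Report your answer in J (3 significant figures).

Isothermal process: W = nRT ln(V₂/V₁) = nRT ln(P₁/P₂).
W = (0.876)(8.314)(455) × ln(100/57.5)
  = 3314 × ln(1.739) = 3314 × 0.5534
W_by_gas = 1834 J.

W ≈ 1830 J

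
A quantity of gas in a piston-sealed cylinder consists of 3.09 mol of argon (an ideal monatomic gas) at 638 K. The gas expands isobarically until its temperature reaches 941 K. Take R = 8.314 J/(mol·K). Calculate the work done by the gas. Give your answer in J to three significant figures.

W ≈ 7780 J

Isobaric: W = P ΔV = nR ΔT.
W = (3.09)(8.314)(941 − 638) = 7784 J.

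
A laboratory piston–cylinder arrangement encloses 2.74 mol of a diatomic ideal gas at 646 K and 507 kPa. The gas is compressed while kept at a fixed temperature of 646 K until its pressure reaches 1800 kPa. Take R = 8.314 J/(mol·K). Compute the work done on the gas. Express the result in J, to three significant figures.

Isothermal process: W = nRT ln(V₂/V₁) = nRT ln(P₁/P₂).
W = (2.74)(8.314)(646) × ln(507/1800)
  = 14716 × ln(0.2817) = 14716 × -1.267
W_by_gas = -18646 J; work on gas = −W_by = 18646 J.

W ≈ 18600 J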